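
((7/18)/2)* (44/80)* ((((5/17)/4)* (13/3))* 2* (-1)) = -1001/14688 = -0.07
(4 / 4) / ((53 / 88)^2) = 7744 / 2809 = 2.76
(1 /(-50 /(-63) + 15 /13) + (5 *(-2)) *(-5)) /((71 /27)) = 2175363 /113245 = 19.21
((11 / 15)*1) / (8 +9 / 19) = 209 / 2415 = 0.09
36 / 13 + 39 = 543 / 13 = 41.77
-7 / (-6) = 7 / 6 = 1.17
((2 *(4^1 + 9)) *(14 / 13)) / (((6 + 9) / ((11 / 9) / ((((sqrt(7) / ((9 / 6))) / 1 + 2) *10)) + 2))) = 637 / 150 - 77 *sqrt(7) / 450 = 3.79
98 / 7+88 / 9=214 / 9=23.78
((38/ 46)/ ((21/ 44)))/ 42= 418/ 10143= 0.04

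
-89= -89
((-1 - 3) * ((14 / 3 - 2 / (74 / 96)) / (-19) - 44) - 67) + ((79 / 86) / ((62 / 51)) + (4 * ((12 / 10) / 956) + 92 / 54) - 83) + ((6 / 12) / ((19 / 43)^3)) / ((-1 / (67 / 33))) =8228457107022467 / 480260669848740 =17.13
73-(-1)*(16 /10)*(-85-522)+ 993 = 474 /5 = 94.80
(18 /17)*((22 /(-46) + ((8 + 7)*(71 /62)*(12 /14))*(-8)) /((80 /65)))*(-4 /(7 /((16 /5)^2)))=8839838592 /14848225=595.35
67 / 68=0.99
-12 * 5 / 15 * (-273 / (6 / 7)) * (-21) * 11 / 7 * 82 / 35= -492492 / 5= -98498.40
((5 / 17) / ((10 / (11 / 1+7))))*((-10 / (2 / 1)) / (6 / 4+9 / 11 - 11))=990 / 3247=0.30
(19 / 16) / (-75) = -19 / 1200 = -0.02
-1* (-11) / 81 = 11 / 81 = 0.14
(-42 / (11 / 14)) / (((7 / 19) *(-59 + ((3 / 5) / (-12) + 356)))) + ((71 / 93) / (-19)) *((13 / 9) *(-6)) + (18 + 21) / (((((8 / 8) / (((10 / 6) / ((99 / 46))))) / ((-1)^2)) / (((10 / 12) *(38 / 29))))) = 989397946568 / 30128885523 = 32.84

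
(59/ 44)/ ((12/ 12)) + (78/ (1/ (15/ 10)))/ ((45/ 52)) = 30039/ 220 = 136.54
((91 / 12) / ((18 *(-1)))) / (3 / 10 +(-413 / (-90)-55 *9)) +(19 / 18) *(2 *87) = 19443779 / 105864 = 183.67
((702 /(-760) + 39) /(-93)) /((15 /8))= -9646 /44175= -0.22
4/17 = 0.24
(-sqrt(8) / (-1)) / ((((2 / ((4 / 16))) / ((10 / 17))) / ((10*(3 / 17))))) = 75*sqrt(2) / 289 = 0.37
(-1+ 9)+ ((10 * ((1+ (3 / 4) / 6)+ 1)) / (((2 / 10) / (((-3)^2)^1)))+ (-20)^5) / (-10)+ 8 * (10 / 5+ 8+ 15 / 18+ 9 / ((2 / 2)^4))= 7681705 / 24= 320071.04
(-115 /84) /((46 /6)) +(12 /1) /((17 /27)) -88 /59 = 488345 /28084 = 17.39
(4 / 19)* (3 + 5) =1.68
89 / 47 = 1.89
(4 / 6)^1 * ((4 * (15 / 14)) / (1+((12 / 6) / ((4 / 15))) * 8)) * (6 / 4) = 30 / 427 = 0.07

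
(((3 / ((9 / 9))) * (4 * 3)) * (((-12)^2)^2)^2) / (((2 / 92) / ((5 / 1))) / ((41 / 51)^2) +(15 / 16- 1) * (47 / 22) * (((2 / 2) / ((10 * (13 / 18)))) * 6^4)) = -47545733413601280 / 73574357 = -646226964.83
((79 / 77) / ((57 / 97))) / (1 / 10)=76630 / 4389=17.46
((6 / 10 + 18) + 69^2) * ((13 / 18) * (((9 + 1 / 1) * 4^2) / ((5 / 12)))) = 6627712 / 5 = 1325542.40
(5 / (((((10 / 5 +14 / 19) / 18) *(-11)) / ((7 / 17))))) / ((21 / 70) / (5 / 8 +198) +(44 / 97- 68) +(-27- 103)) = 4612430025 / 740195382212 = 0.01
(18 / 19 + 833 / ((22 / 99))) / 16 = 142479 / 608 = 234.34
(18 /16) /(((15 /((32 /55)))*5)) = 12 /1375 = 0.01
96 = 96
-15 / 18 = -5 / 6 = -0.83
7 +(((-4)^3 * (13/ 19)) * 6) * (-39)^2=-7592699/ 19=-399615.74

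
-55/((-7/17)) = 935/7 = 133.57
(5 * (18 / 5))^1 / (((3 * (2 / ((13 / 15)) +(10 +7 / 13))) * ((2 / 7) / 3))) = 819 / 167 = 4.90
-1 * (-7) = 7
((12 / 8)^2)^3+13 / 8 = 833 / 64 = 13.02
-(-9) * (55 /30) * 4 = 66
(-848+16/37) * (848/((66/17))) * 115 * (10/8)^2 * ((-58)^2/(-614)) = 68317928560000/374847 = 182255503.07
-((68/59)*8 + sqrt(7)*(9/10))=-544/59 - 9*sqrt(7)/10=-11.60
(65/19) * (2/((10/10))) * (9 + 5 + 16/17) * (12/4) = 99060/323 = 306.69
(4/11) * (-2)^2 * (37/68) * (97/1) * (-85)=-71780/11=-6525.45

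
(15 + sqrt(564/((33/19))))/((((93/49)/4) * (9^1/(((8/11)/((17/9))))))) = 7840/5797 + 3136 * sqrt(9823)/191301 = 2.98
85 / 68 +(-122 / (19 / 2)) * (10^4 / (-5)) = 1952095 / 76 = 25685.46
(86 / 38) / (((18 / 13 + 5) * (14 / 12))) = 3354 / 11039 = 0.30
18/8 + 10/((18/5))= 5.03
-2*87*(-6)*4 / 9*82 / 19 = 38048 / 19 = 2002.53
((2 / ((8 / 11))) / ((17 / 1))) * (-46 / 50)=-253 / 1700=-0.15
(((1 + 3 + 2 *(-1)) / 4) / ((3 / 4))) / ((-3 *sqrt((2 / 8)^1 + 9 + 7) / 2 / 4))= -32 *sqrt(65) / 585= -0.44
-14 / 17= -0.82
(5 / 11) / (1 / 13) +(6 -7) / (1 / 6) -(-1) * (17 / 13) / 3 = 148 / 429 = 0.34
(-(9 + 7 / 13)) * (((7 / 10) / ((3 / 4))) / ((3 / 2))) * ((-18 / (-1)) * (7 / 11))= -48608 / 715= -67.98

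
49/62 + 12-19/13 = 9131/806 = 11.33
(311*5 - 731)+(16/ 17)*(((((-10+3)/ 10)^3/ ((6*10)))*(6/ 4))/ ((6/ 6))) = 35019657/ 42500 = 823.99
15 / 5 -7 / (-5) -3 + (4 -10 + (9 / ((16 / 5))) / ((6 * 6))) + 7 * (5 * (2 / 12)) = 1259 / 960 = 1.31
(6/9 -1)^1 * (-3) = 1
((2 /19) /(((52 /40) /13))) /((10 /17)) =34 /19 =1.79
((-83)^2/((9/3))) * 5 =34445/3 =11481.67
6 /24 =0.25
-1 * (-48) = 48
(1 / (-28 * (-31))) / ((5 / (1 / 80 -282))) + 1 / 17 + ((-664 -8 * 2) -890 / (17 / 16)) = -8957796303 / 5902400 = -1517.65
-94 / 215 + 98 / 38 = 8749 / 4085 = 2.14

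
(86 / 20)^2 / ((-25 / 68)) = -31433 / 625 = -50.29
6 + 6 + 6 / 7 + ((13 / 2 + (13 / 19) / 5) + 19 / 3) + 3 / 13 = 1351633 / 51870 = 26.06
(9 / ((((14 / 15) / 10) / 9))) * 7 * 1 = 6075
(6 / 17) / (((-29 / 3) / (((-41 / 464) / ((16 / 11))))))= 4059 / 1830016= 0.00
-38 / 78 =-19 / 39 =-0.49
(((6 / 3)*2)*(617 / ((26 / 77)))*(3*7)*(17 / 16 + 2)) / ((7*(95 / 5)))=6983823 / 1976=3534.32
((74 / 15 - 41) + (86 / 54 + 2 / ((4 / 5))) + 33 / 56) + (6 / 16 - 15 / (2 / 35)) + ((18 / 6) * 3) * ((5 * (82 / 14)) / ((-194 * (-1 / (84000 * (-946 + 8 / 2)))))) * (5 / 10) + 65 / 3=-19708906273999 / 366660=-53752539.88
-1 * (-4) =4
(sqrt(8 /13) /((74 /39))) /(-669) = -sqrt(26) /8251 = -0.00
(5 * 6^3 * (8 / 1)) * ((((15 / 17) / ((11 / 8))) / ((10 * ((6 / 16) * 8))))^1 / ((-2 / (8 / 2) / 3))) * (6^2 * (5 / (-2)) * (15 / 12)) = 23328000 / 187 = 124748.66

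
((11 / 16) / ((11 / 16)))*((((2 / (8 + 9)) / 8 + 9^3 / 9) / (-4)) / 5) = -5509 / 1360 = -4.05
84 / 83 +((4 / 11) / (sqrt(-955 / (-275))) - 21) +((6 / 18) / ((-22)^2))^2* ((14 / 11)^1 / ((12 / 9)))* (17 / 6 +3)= -153897738449 / 7699526208 +4* sqrt(10505) / 2101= -19.79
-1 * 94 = -94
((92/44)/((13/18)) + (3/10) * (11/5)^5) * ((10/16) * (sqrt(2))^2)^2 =82028379/2860000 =28.68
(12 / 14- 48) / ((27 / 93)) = -3410 / 21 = -162.38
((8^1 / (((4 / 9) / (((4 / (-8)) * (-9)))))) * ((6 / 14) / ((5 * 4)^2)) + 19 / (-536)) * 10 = 9631 / 18760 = 0.51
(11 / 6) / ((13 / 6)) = 11 / 13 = 0.85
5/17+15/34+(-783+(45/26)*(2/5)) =-345455/442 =-781.57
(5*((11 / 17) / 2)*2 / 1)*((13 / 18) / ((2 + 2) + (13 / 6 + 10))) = 715 / 4947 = 0.14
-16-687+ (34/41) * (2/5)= -144047/205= -702.67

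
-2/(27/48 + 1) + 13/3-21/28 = 691/300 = 2.30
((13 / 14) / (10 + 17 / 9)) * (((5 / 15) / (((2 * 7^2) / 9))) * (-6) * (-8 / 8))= 0.01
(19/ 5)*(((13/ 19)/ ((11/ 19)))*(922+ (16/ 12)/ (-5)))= 3415022/ 825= 4139.42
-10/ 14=-5/ 7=-0.71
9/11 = 0.82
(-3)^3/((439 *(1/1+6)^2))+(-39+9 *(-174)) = -34525182/21511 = -1605.00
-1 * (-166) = 166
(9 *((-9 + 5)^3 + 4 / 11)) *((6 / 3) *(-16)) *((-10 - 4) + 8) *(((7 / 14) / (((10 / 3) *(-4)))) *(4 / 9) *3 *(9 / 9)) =60480 / 11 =5498.18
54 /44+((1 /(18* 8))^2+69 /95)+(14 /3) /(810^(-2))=66346553949589 /21669120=3061801.95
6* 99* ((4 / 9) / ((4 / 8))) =528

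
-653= -653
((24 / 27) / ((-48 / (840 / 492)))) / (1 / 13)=-455 / 1107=-0.41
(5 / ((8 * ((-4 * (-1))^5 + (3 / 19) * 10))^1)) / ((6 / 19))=1805 / 935328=0.00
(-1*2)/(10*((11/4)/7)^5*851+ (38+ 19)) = -17210368/1175767493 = -0.01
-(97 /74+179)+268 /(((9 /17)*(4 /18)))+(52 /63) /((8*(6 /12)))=9780389 /4662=2097.90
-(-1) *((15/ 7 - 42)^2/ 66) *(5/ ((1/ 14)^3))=3632580/ 11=330234.55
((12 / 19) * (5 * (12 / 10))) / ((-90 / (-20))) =16 / 19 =0.84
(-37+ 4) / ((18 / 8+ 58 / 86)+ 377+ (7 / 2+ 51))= -0.08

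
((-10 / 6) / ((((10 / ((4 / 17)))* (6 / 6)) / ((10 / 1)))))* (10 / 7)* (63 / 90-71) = 14060 / 357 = 39.38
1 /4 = 0.25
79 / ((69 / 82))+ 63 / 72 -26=37955 / 552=68.76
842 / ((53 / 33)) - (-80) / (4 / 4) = 32026 / 53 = 604.26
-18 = -18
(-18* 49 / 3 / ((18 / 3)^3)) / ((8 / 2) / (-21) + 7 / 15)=-1715 / 348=-4.93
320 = 320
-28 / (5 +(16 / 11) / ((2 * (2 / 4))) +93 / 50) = -15400 / 4573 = -3.37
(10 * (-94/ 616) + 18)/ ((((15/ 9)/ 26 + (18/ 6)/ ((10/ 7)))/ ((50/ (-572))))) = -951375/ 1429736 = -0.67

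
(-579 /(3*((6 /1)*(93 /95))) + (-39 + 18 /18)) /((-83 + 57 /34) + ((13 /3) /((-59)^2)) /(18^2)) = 126349167762 /145009715839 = 0.87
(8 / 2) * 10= 40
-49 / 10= -4.90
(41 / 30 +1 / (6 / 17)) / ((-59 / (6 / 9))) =-14 / 295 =-0.05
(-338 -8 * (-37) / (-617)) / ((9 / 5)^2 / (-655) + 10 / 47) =-160730024250 / 98684831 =-1628.72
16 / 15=1.07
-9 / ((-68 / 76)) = 171 / 17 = 10.06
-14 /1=-14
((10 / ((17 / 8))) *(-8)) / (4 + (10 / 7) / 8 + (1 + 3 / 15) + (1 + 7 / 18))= -806400 / 144959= -5.56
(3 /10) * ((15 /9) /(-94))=-1 /188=-0.01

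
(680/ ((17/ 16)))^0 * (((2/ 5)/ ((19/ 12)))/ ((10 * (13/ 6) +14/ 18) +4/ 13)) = 1404/ 126445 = 0.01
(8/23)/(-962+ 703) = -8/5957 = -0.00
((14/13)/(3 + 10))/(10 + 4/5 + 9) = 70/16731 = 0.00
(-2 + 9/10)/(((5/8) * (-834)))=0.00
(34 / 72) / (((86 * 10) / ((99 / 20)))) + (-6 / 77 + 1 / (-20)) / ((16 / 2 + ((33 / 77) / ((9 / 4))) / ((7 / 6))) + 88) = 618603 / 445755200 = 0.00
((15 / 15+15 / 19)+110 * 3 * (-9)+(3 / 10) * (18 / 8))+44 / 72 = -20293763 / 6840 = -2966.92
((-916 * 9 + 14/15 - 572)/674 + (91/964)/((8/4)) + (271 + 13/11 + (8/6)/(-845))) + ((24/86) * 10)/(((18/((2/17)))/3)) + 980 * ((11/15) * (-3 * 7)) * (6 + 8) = -186326840363499117/882945092744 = -211028.80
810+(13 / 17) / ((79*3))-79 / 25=806.84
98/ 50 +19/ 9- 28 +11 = -2909/ 225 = -12.93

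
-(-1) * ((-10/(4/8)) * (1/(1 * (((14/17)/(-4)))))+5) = 715/7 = 102.14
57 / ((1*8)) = 57 / 8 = 7.12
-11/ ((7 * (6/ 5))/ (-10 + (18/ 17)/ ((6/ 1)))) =9185/ 714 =12.86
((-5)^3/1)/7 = -125/7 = -17.86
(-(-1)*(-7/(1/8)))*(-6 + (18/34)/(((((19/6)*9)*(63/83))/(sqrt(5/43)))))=336 -1328*sqrt(215)/41667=335.53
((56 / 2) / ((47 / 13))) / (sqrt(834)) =0.27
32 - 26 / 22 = 339 / 11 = 30.82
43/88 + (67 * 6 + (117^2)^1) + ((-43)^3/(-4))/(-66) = 13790.33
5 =5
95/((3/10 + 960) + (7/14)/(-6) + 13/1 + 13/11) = 62700/643103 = 0.10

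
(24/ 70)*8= 2.74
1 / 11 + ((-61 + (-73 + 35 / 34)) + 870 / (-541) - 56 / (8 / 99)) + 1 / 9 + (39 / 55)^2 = -414079137209 / 500776650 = -826.87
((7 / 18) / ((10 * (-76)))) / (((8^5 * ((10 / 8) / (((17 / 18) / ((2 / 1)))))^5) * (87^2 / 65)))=-129206987 / 125218097808998400000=-0.00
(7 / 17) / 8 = 7 / 136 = 0.05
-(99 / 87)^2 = -1089 / 841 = -1.29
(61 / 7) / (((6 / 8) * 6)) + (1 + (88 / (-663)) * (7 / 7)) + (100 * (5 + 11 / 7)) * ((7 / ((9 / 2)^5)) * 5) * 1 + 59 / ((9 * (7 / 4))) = 1736909273 / 91348803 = 19.01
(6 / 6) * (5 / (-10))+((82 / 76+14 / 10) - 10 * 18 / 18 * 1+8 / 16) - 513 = -98899 / 190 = -520.52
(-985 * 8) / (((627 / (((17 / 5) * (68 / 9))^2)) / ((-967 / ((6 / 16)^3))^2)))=-516255571245191397376 / 185118615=-2788782593501.96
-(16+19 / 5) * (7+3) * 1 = -198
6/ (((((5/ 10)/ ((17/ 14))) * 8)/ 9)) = 459/ 28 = 16.39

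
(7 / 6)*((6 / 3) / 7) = 1 / 3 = 0.33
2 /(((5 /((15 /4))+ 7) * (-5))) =-6 /125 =-0.05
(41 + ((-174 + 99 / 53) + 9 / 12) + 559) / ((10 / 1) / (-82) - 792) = -3725547 / 6885124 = -0.54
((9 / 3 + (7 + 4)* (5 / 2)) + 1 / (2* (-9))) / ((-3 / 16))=-4384 / 27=-162.37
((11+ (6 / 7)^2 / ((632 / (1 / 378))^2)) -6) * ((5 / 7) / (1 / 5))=9710047368025 / 543762652608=17.86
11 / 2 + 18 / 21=89 / 14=6.36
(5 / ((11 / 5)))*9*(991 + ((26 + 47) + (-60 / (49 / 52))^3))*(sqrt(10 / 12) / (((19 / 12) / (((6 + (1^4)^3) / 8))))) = -1701345907350*sqrt(30) / 3512663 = -2652874.85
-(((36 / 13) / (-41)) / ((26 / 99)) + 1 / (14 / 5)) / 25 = -9697 / 2425150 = -0.00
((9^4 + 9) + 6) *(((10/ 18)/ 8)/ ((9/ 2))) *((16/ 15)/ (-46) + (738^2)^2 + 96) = 56082207636453536/ 1863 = 30103171034059.87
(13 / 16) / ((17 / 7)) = 91 / 272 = 0.33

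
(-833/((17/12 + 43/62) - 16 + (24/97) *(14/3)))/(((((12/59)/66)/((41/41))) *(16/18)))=43892153613/1838140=23878.57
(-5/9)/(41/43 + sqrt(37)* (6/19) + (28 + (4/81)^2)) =-462220450932555/23985220572123901 + 5040914518170* sqrt(37)/23985220572123901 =-0.02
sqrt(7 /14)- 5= -5 + sqrt(2) /2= -4.29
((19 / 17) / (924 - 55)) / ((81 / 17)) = 19 / 70389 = 0.00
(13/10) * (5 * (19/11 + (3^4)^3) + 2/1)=189990918/55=3454380.33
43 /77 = 0.56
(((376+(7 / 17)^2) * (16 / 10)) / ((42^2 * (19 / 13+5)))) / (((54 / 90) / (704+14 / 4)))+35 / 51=2021816815 / 32117148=62.95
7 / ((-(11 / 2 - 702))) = 2 / 199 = 0.01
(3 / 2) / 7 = 3 / 14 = 0.21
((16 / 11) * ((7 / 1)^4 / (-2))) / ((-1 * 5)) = 19208 / 55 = 349.24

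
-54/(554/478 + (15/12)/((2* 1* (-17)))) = -65008/1351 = -48.12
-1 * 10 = -10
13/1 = 13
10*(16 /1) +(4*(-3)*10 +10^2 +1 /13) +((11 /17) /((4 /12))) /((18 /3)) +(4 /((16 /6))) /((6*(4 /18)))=250217 /1768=141.53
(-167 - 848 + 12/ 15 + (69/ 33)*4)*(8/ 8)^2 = -55321/ 55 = -1005.84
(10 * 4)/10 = 4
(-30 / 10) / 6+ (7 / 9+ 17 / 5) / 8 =1 / 45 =0.02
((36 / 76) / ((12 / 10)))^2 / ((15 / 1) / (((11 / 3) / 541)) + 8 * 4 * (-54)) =275 / 856292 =0.00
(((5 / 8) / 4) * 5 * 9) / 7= 225 / 224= 1.00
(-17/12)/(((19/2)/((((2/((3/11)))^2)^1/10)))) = -2057/2565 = -0.80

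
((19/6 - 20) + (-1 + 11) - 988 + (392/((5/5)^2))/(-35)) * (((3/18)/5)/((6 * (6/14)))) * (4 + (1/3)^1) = -56.51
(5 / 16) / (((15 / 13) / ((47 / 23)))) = 611 / 1104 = 0.55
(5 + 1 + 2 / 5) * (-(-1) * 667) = 4268.80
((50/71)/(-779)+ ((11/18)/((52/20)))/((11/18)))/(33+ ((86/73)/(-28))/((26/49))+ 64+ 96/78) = 80561340/20607193147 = 0.00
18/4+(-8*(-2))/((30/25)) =107/6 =17.83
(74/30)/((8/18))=111/20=5.55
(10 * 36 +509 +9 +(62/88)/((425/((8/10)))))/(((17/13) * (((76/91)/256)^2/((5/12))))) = 2262418195960832/86071425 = 26285357.72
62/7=8.86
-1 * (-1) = 1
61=61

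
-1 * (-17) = 17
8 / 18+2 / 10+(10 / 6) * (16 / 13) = 1577 / 585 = 2.70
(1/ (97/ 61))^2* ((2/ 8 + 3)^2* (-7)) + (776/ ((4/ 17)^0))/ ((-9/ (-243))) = 3149795945/ 150544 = 20922.76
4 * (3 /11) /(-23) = -12 /253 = -0.05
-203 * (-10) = 2030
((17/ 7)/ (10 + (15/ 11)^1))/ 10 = 187/ 8750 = 0.02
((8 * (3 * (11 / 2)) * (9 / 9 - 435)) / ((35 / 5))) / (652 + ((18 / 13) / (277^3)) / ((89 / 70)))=-25156388892063 / 2004150239359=-12.55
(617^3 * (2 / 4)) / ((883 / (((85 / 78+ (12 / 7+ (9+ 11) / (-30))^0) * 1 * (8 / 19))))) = 76572546838 / 654303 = 117029.19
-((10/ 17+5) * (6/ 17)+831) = -240729/ 289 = -832.97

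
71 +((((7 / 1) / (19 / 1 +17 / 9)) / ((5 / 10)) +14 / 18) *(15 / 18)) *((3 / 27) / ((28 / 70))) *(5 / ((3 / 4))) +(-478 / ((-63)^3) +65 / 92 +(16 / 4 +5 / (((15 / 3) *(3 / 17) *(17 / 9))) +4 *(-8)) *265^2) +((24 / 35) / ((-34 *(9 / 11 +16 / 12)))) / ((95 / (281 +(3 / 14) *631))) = -362744163519635623379 / 206626946897700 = -1755551.10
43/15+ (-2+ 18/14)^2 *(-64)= -21893/735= -29.79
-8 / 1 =-8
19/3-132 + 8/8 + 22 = -308/3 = -102.67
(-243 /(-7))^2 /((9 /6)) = 39366 /49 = 803.39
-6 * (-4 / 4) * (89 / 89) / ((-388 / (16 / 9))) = -8 / 291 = -0.03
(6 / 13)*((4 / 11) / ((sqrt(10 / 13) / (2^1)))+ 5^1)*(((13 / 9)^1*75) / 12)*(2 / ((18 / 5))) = 50*sqrt(130) / 297+ 625 / 54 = 13.49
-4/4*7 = -7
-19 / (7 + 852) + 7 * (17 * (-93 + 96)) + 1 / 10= 3067299 / 8590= 357.08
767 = 767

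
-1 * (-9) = 9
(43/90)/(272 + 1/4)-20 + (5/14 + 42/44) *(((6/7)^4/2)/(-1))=-16762666138/823627035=-20.35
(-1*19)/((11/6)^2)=-684/121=-5.65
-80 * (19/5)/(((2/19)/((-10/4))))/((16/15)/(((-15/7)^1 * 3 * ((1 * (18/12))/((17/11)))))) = -40206375/952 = -42233.59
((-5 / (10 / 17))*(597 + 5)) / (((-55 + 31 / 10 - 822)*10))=5117 / 8739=0.59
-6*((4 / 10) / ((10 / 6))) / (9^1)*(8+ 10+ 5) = -92 / 25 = -3.68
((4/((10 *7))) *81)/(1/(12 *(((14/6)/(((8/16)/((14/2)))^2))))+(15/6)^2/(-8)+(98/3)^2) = 2286144/526681735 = 0.00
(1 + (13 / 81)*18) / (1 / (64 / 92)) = 560 / 207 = 2.71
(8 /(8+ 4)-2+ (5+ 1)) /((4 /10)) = 35 /3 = 11.67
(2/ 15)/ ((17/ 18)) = 12/ 85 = 0.14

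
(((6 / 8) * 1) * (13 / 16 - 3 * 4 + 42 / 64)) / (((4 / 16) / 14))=-442.31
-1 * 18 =-18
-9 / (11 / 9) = -81 / 11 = -7.36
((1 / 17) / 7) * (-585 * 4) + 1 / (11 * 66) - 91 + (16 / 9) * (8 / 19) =-541266631 / 4924458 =-109.91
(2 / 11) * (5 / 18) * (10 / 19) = 50 / 1881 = 0.03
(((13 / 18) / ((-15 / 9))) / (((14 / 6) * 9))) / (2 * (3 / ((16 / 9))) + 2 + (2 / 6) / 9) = -156 / 40915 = -0.00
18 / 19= 0.95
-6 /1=-6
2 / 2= 1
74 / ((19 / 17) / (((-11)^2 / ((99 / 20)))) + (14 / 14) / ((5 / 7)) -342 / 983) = 272055080 / 4036001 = 67.41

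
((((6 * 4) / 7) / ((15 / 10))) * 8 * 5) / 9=640 / 63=10.16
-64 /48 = -4 /3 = -1.33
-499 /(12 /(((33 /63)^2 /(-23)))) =60379 /121716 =0.50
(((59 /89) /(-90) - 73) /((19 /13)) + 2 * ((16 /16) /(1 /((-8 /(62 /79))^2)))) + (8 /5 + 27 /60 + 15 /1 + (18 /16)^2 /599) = 98072497279379 /560681596224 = 174.92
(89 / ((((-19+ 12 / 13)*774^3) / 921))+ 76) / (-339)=-2760469963681 / 12313150501320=-0.22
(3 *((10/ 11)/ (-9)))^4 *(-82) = -820000/ 1185921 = -0.69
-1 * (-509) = 509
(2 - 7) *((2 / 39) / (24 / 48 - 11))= 0.02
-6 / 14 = -3 / 7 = -0.43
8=8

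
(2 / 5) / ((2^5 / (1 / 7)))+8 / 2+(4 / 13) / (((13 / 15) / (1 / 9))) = 1147387 / 283920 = 4.04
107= 107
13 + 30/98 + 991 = 49211/49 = 1004.31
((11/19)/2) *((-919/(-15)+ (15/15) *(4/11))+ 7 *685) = 21088/15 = 1405.87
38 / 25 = 1.52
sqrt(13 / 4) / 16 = sqrt(13) / 32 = 0.11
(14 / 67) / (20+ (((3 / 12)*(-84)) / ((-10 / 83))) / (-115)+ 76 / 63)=1014300 / 95581597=0.01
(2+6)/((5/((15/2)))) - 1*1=11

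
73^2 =5329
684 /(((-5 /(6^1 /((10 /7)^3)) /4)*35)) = -100548 /3125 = -32.18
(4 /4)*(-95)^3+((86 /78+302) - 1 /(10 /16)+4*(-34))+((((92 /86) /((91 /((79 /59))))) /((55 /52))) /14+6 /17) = -3885792090622418 /4533073545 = -857209.14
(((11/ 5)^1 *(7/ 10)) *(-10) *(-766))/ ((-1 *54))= -29491/ 135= -218.45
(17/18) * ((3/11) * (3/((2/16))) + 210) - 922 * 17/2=-251872/33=-7632.48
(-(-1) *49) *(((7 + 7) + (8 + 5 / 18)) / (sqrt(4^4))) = 19649 / 288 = 68.23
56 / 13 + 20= 316 / 13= 24.31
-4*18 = -72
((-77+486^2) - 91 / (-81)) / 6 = 9562865 / 243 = 39353.35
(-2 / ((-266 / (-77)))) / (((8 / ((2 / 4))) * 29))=-11 / 8816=-0.00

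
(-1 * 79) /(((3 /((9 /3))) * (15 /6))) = -158 /5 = -31.60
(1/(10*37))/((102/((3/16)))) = 1/201280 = 0.00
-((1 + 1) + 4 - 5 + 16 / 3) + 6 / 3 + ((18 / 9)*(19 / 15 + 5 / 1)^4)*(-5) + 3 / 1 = -156163292 / 10125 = -15423.54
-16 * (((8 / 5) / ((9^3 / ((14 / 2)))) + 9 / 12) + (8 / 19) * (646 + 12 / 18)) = -302556884 / 69255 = -4368.74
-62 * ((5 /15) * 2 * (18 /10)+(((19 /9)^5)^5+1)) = -28853714152965815362192444728264508 /3589489938459262943851245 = -8038388363.71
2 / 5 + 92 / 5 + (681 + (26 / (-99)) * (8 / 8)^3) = 346271 / 495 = 699.54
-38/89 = -0.43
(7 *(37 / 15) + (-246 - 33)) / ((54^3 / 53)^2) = -5514067 / 185961834720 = -0.00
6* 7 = 42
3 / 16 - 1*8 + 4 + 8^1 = 67 / 16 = 4.19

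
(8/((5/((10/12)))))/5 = 4/15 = 0.27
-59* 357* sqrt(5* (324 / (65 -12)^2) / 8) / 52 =-189567* sqrt(10) / 5512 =-108.76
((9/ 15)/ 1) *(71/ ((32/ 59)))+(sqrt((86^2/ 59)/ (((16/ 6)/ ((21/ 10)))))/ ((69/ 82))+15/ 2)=1763 *sqrt(2065)/ 6785+13767/ 160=97.85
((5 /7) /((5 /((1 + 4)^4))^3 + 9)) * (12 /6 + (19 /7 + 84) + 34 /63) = 54912109375 /7751953566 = 7.08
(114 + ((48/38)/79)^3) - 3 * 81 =-129.00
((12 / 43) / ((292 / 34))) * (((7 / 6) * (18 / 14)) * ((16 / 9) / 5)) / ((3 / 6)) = 544 / 15695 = 0.03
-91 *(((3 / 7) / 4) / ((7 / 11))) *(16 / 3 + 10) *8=-13156 / 7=-1879.43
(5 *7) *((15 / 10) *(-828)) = -43470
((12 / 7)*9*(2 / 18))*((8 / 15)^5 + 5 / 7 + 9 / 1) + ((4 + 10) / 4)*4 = 381111254 / 12403125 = 30.73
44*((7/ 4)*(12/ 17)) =924/ 17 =54.35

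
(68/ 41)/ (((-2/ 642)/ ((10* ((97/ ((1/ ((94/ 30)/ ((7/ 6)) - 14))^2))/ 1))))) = -664058051712/ 10045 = -66108317.74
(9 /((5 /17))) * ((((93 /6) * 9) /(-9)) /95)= -4743 /950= -4.99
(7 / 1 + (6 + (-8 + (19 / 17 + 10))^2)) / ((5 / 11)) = 49.98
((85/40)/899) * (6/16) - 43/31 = -79757/57536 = -1.39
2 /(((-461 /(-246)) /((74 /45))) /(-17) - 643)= -206312 /66336223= -0.00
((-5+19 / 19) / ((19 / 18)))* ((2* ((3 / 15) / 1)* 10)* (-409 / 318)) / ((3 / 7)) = 45808 / 1007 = 45.49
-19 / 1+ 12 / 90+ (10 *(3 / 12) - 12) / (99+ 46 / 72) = -1020251 / 53805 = -18.96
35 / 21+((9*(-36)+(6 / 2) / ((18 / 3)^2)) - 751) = -4293 / 4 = -1073.25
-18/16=-1.12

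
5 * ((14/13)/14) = 5/13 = 0.38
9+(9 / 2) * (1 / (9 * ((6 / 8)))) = 29 / 3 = 9.67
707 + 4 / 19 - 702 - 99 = -1782 / 19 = -93.79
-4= -4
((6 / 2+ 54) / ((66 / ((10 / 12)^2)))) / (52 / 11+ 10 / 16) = 475 / 4239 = 0.11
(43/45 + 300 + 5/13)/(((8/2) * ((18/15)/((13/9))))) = 44071/486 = 90.68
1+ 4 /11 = 15 /11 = 1.36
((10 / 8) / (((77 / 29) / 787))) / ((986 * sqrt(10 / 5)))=3935 * sqrt(2) / 20944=0.27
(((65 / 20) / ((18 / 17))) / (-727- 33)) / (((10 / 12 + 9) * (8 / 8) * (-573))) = 221 / 308319840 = 0.00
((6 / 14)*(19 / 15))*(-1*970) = -526.57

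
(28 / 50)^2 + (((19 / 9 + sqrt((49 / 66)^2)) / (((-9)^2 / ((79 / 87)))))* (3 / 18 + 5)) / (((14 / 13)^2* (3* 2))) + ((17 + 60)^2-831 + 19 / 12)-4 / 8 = 5099.42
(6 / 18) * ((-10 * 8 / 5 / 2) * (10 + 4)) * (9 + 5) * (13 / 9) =-20384 / 27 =-754.96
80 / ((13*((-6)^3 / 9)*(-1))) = 10 / 39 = 0.26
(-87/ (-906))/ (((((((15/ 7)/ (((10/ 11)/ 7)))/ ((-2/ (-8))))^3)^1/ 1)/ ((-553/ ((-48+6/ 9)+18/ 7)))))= 112259/ 27204788160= 0.00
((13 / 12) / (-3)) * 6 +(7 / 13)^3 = -26503 / 13182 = -2.01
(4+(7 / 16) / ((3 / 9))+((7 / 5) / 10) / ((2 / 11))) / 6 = 811 / 800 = 1.01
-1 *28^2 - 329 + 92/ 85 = -94513/ 85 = -1111.92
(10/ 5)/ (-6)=-1/ 3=-0.33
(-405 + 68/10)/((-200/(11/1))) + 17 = 38901/1000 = 38.90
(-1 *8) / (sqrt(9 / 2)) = -8 *sqrt(2) / 3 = -3.77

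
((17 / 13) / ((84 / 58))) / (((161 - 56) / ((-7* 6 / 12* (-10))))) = 493 / 1638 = 0.30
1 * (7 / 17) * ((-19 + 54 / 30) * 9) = -5418 / 85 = -63.74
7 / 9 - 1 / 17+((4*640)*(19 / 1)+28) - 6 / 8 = 29784797 / 612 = 48667.97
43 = 43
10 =10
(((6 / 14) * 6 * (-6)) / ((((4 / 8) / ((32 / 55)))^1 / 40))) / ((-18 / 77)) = 3072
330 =330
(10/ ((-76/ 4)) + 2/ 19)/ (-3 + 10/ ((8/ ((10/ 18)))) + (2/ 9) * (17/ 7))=2016/ 8455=0.24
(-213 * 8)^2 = 2903616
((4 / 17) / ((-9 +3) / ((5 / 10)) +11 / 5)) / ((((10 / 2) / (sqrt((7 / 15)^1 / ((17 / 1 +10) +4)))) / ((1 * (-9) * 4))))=0.02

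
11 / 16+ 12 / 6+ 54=56.69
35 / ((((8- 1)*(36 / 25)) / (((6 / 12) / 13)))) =125 / 936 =0.13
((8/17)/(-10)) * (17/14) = -2/35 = -0.06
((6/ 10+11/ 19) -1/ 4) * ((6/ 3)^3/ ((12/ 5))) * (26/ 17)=4589/ 969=4.74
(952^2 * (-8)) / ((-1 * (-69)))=-7250432 / 69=-105078.72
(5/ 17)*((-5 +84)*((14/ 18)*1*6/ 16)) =2765/ 408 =6.78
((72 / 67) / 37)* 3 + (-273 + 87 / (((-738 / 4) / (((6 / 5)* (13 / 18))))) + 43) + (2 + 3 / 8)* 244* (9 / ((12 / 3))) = 39281364037 / 36590040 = 1073.55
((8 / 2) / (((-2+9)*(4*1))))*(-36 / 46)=-18 / 161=-0.11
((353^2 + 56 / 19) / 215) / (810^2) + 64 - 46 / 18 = 61.45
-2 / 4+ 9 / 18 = 0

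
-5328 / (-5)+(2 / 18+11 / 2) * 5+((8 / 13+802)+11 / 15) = 443899 / 234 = 1897.00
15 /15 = 1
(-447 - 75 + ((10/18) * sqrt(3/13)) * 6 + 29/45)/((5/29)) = -680369/225 + 58 * sqrt(39)/39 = -3014.57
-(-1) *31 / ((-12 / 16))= -124 / 3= -41.33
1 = 1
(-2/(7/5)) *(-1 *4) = 40/7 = 5.71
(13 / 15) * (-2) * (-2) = 52 / 15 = 3.47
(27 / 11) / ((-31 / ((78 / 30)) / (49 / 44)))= -17199 / 75020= -0.23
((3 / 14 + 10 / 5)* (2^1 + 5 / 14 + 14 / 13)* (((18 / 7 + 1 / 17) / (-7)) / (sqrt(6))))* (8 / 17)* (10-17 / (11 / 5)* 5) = 90965625* sqrt(6) / 14175161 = 15.72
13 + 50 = 63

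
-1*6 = -6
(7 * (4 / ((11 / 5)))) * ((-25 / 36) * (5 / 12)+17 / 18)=9905 / 1188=8.34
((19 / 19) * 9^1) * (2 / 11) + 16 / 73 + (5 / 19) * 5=48385 / 15257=3.17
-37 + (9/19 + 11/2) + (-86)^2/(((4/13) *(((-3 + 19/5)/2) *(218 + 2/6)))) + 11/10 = 6105679/24890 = 245.31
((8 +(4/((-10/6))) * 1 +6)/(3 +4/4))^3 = 24389/1000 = 24.39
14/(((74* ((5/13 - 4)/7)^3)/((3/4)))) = -15824991/15365804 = -1.03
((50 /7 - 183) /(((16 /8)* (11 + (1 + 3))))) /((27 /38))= -23389 /2835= -8.25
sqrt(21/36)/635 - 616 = -616 +sqrt(21)/3810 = -616.00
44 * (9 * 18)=7128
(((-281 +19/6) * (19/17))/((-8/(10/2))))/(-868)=-158365/708288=-0.22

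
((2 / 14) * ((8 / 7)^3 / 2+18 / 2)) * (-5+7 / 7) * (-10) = 133720 / 2401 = 55.69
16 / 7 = 2.29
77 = 77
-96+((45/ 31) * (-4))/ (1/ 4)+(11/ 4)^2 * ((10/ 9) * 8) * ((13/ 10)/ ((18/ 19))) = -271007/ 10044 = -26.98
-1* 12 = -12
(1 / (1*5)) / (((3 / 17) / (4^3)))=1088 / 15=72.53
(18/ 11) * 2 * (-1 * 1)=-36/ 11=-3.27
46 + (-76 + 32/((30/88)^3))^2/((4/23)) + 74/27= 35063348481128/11390625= 3078263.79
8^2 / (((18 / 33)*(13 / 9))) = 1056 / 13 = 81.23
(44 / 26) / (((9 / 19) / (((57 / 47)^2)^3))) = 1592879438898 / 140129799277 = 11.37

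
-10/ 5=-2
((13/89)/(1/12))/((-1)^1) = -156/89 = -1.75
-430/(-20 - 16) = 215/18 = 11.94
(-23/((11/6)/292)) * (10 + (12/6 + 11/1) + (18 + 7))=-1934208/11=-175837.09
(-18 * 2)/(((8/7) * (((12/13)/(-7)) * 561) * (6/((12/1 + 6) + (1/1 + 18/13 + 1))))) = 6811/4488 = 1.52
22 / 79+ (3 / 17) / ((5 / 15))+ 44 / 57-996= -76123859 / 76551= -994.42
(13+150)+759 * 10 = 7753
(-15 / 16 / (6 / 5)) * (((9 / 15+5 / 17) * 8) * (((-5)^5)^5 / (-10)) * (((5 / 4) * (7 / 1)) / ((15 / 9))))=-118911266326904296875 / 136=-874347546521355124.08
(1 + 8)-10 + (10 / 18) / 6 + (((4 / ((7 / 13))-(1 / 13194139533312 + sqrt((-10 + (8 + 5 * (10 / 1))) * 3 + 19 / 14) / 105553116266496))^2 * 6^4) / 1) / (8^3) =138.78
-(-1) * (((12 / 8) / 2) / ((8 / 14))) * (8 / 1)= 21 / 2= 10.50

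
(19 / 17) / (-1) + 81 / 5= 1282 / 85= 15.08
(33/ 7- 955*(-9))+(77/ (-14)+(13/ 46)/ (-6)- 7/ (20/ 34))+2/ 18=248717323/ 28980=8582.38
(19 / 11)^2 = 361 / 121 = 2.98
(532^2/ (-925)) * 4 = -1132096/ 925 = -1223.89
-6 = -6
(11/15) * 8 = 88/15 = 5.87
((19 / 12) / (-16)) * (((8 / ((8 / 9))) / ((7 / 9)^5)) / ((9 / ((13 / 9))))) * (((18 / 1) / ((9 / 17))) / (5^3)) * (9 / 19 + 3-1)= -22716369 / 67228000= -0.34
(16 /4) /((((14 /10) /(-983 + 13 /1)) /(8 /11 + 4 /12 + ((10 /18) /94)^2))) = -40498930750 /13777533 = -2939.49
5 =5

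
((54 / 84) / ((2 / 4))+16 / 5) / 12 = 157 / 420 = 0.37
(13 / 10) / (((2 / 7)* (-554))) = -91 / 11080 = -0.01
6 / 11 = 0.55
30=30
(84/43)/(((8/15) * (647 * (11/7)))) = 2205/612062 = 0.00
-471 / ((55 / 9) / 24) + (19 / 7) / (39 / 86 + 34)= -2110016506 / 1140755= -1849.67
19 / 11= 1.73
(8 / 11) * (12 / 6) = 16 / 11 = 1.45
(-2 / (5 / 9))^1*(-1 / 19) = 18 / 95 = 0.19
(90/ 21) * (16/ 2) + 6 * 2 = 324/ 7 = 46.29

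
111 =111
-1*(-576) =576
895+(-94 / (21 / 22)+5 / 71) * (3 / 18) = 7859947 / 8946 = 878.60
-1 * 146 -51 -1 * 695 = -892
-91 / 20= -4.55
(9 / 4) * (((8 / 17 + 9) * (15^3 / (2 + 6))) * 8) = 4890375 / 68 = 71917.28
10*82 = 820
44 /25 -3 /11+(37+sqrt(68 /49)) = 2 * sqrt(17) /7+10584 /275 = 39.67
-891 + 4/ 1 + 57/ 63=-18608/ 21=-886.10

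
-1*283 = -283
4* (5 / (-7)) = -20 / 7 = -2.86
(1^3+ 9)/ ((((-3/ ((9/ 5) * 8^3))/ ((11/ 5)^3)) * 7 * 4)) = -1022208/ 875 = -1168.24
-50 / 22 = -25 / 11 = -2.27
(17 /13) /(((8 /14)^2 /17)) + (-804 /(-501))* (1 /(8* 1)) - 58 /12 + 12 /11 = 73981319 /1146288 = 64.54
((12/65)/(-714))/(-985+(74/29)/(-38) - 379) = 1102/5813633735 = 0.00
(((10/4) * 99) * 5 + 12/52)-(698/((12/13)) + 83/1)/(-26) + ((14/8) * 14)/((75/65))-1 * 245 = 816067/780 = 1046.24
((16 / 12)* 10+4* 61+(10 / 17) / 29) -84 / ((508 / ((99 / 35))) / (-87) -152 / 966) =295.16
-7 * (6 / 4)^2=-63 / 4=-15.75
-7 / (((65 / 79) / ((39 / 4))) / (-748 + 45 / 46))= 61965.45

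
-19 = -19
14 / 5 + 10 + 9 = 109 / 5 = 21.80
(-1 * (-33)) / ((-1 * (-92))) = 33 / 92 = 0.36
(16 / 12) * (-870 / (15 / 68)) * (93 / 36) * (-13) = 1589432 / 9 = 176603.56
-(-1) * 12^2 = 144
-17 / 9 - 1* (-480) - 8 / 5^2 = 107503 / 225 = 477.79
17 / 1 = 17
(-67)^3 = -300763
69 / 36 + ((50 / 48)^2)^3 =610421329 / 191102976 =3.19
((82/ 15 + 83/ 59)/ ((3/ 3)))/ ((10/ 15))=10.31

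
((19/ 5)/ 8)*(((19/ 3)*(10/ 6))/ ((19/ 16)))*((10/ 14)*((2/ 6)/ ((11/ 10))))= 0.91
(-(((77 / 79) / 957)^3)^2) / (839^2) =-117649 / 74199671936664716221832221569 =-0.00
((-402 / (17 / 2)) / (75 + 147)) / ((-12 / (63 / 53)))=1407 / 66674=0.02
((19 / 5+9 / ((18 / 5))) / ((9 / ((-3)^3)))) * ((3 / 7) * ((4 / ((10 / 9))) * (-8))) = 5832 / 25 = 233.28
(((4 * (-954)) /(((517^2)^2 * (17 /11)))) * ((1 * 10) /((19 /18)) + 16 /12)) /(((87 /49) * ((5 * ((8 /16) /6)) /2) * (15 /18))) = -167537664 /138266615079175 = -0.00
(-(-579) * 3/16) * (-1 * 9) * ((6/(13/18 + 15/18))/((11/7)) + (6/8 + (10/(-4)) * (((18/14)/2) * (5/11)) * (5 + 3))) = 12709629/4928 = 2579.06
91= 91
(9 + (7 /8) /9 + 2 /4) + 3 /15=3527 /360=9.80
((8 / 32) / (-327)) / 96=-1 / 125568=-0.00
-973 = -973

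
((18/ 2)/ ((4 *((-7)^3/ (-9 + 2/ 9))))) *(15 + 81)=1896/ 343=5.53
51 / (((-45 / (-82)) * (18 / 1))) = 697 / 135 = 5.16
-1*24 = -24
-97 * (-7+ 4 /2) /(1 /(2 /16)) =485 /8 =60.62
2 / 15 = 0.13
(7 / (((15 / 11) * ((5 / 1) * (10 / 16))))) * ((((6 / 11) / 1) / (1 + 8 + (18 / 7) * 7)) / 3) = 0.01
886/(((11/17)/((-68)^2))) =69646688/11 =6331517.09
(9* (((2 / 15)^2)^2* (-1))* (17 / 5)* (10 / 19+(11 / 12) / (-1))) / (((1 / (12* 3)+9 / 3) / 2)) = 48416 / 19415625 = 0.00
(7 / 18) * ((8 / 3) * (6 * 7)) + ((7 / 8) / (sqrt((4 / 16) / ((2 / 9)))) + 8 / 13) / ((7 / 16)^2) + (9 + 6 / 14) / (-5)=64 * sqrt(2) / 21 + 1286626 / 28665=49.19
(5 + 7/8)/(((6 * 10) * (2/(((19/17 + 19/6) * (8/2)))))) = 0.84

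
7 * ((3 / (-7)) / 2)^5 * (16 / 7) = -243 / 33614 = -0.01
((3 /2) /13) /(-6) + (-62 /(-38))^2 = 49611 /18772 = 2.64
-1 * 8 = -8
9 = 9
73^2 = 5329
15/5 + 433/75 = 658/75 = 8.77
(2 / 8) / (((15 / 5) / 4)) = 1 / 3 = 0.33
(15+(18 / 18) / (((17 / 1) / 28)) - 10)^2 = 12769 / 289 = 44.18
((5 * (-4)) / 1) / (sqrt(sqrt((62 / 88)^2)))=-40 * sqrt(341) / 31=-23.83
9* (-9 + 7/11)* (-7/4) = 1449/11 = 131.73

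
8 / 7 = 1.14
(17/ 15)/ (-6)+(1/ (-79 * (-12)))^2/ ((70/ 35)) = -565849/ 2995680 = -0.19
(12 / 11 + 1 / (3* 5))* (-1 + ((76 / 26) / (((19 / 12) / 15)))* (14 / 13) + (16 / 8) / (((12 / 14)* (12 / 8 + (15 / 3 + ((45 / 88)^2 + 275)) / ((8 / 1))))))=1266196206983 / 37866820563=33.44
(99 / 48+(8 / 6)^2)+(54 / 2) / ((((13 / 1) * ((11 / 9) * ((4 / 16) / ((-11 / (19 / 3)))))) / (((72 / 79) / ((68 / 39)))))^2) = 492307387729 / 93760889616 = 5.25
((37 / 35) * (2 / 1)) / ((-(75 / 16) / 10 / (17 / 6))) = -20128 / 1575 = -12.78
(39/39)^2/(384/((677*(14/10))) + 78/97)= 459683/555882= 0.83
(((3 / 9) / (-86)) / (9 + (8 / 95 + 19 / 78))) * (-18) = 22230 / 2972117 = 0.01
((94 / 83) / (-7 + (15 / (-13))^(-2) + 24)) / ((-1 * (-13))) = 10575 / 2154763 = 0.00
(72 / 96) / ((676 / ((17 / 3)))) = 17 / 2704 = 0.01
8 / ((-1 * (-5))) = 8 / 5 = 1.60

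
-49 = -49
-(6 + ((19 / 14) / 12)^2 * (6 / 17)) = -6.00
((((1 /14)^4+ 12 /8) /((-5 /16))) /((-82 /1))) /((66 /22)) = 11525 /590646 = 0.02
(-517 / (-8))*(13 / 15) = 6721 / 120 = 56.01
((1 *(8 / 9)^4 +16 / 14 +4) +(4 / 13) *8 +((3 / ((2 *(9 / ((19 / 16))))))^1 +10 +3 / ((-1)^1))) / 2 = 294735083 / 38211264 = 7.71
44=44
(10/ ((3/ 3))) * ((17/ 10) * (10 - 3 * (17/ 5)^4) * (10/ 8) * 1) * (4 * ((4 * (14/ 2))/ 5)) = -186068.78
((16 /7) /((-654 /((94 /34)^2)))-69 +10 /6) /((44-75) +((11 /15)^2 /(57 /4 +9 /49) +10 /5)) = 9454536247050 /4065158783063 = 2.33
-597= -597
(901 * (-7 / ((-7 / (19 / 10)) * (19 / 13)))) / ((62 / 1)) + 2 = 12953 / 620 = 20.89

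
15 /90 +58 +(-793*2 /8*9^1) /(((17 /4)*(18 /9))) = -7739 /51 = -151.75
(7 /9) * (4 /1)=28 /9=3.11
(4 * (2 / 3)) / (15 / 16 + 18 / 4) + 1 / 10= 1541 / 2610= 0.59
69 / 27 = 23 / 9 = 2.56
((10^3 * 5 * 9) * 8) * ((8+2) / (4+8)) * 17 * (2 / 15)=680000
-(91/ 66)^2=-8281/ 4356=-1.90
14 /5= 2.80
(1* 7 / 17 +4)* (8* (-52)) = -31200 / 17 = -1835.29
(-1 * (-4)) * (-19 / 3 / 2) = -38 / 3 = -12.67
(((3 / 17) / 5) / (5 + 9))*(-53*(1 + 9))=-159 / 119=-1.34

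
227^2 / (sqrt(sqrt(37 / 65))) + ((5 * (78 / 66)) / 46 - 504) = -254959 / 506 + 51529 * 37^(3 / 4) * 65^(1 / 4) / 37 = 58820.02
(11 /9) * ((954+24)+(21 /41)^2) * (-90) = -180890490 /1681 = -107608.86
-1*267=-267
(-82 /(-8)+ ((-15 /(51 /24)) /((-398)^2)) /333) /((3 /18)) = 3063810527 /49818058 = 61.50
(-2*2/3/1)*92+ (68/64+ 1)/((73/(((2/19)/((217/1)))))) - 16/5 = -4545986321/36117480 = -125.87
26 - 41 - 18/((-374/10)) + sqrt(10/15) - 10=-4585/187 + sqrt(6)/3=-23.70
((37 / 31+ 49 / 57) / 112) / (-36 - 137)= -907 / 8559348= -0.00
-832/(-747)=1.11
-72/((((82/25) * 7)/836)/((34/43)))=-25581600/12341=-2072.90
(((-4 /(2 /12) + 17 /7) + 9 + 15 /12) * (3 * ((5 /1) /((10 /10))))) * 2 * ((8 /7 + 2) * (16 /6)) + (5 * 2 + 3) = -138843 /49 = -2833.53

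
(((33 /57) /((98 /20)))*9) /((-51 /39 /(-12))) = 9.76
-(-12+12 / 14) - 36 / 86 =3228 / 301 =10.72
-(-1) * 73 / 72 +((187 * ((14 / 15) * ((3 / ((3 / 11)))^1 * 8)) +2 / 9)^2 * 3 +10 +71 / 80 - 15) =7643278530439 / 10800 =707710975.04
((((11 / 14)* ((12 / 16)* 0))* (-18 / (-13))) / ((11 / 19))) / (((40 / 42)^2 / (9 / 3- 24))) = 0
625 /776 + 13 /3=11963 /2328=5.14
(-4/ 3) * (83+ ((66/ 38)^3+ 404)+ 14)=-4629728/ 6859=-674.99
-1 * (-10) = 10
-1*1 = -1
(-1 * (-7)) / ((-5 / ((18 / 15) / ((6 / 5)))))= -7 / 5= -1.40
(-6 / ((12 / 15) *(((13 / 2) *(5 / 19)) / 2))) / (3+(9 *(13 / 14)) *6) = -133 / 806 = -0.17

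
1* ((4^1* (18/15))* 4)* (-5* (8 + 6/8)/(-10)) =84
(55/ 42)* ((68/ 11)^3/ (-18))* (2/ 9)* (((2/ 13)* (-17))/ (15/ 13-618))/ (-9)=26726720/ 14854307391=0.00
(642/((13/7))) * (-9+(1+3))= -22470/13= -1728.46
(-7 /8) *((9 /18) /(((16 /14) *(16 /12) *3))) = -49 /512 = -0.10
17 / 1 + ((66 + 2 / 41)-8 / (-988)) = 841117 / 10127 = 83.06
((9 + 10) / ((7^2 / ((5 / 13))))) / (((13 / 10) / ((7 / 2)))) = 475 / 1183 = 0.40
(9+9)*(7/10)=63/5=12.60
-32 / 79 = -0.41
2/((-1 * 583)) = -2/583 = -0.00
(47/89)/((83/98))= 4606/7387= 0.62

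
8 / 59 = 0.14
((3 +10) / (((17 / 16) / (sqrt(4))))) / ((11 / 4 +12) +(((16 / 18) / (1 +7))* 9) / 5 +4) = 8320 / 6443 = 1.29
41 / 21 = 1.95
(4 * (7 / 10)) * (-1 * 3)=-42 / 5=-8.40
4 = 4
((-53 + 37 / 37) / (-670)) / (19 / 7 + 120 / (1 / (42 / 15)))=182 / 794285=0.00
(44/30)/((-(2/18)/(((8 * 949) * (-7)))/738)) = 2588537952/5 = 517707590.40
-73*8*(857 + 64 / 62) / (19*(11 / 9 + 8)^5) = -917256300984 / 2320094938727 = -0.40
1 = 1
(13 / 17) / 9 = 0.08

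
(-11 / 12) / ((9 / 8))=-22 / 27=-0.81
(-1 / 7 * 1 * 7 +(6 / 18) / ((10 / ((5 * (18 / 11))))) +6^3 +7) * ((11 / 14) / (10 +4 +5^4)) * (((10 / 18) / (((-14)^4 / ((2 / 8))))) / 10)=815 / 8248068864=0.00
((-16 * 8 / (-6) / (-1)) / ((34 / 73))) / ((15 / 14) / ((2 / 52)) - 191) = 8176 / 29121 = 0.28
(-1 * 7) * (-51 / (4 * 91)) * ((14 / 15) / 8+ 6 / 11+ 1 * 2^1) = 29869 / 11440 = 2.61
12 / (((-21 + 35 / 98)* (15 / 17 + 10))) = -168 / 3145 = -0.05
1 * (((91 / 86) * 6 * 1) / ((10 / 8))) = 1092 / 215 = 5.08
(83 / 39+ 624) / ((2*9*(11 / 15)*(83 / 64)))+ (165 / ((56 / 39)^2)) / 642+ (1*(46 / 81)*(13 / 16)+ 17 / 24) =24433411883611 / 645192003456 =37.87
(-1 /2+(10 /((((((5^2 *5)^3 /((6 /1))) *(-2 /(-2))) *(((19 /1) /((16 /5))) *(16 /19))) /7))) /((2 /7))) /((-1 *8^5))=1952537 /128000000000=0.00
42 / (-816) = -7 / 136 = -0.05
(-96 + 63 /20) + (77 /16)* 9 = -3963 /80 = -49.54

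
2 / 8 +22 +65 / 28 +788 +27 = 5877 / 7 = 839.57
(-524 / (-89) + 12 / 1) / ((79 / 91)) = 144872 / 7031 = 20.60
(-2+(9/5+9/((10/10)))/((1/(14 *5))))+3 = 757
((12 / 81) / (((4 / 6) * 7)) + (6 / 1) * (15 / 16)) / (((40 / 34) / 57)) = 920873 / 3360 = 274.07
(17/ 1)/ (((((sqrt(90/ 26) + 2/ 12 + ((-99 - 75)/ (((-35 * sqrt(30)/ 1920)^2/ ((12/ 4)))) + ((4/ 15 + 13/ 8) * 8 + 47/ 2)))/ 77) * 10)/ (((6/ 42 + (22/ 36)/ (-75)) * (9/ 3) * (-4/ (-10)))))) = -971939468420921/ 2403341119643740875 - 571560451 * sqrt(65)/ 320445482619165450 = -0.00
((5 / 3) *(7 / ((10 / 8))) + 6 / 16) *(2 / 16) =233 / 192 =1.21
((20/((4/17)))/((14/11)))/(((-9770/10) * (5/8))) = -748/6839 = -0.11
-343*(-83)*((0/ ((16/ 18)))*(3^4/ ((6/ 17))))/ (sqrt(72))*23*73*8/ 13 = 0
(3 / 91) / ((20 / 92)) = 69 / 455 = 0.15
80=80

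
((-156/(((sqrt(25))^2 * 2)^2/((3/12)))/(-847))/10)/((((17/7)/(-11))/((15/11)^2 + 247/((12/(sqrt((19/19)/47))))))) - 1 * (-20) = 452539649/22627000 - 3211 * sqrt(47)/878900000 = 20.00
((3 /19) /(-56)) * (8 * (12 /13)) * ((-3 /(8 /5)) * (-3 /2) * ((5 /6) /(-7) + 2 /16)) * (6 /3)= -135 /193648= -0.00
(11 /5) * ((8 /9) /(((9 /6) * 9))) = 176 /1215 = 0.14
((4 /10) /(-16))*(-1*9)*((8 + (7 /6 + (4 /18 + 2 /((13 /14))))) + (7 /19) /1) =52957 /19760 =2.68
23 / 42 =0.55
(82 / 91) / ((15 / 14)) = 164 / 195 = 0.84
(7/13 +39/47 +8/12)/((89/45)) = 55950/54379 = 1.03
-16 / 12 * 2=-8 / 3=-2.67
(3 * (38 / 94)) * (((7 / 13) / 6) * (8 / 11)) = 532 / 6721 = 0.08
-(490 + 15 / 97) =-47545 / 97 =-490.15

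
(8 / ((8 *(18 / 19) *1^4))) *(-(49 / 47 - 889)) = 396473 / 423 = 937.29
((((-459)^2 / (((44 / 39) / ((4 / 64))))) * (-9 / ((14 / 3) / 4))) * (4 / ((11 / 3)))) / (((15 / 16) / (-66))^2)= -85189283712 / 175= -486795906.93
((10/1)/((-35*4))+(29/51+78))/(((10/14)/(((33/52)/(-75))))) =-616517/663000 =-0.93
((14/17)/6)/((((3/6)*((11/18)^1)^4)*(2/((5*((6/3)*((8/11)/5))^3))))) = 1003290624/8282047675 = 0.12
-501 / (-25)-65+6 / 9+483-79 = 26978 / 75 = 359.71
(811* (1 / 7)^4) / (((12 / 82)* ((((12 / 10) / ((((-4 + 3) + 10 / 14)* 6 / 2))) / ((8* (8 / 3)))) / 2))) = -10640320 / 151263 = -70.34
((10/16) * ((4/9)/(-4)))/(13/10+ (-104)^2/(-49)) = 1225/3870828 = 0.00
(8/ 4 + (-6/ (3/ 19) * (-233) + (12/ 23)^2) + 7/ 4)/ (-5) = -3748715/ 2116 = -1771.60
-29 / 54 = -0.54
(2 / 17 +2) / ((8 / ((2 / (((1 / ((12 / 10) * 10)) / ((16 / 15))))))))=576 / 85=6.78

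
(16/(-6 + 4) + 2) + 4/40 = -59/10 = -5.90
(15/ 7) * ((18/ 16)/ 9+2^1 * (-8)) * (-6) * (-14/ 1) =-2857.50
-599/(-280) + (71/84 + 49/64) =25201/6720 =3.75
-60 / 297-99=-9821 / 99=-99.20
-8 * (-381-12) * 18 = 56592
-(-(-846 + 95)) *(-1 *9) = 6759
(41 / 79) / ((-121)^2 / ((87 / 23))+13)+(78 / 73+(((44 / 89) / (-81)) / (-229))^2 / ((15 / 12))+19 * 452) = 228056165338772206203728567 / 26551908623426021959590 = 8589.07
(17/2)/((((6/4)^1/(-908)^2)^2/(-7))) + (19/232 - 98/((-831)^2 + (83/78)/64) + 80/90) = -129385310007397242434678863/7197921882360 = -17975370130715.47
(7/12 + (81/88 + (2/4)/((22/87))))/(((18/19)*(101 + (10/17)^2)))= 5046229/139181328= 0.04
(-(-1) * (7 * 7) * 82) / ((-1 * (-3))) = 4018 / 3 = 1339.33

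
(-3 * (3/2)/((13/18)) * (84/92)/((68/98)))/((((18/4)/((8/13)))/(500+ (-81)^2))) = -22745016/2873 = -7916.82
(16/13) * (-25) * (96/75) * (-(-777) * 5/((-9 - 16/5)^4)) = -1243200000/179995933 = -6.91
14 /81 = 0.17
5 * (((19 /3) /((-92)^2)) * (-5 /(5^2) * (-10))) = 95 /12696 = 0.01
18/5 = 3.60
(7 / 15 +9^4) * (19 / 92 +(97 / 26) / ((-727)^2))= 1284910282475 / 948181026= 1355.13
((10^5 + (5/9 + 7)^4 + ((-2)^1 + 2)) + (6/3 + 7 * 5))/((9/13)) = 8810413729/59049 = 149205.13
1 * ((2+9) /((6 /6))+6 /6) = 12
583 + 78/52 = 1169/2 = 584.50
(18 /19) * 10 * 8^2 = 11520 /19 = 606.32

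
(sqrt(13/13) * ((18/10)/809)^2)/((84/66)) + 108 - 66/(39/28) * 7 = -666130750217/2977888550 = -223.69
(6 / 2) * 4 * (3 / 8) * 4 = 18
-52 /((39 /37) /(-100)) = 14800 /3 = 4933.33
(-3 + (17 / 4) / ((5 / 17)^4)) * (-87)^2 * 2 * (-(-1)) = 10690130133 / 1250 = 8552104.11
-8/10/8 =-1/10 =-0.10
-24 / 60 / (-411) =0.00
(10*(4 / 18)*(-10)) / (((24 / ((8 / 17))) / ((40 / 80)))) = -100 / 459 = -0.22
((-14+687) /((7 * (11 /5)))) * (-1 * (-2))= 6730 /77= 87.40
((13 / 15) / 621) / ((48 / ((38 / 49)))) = 247 / 10954440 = 0.00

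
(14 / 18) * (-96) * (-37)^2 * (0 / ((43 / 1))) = 0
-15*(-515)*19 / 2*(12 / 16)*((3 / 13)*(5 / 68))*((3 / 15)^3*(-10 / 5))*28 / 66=-123291 / 19448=-6.34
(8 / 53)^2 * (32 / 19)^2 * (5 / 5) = 65536 / 1014049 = 0.06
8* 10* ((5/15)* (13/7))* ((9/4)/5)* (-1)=-156/7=-22.29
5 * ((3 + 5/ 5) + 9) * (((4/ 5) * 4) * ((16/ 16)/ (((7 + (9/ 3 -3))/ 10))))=2080/ 7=297.14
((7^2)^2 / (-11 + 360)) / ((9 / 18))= 4802 / 349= 13.76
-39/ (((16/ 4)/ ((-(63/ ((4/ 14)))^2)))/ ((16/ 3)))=2528253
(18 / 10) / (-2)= -9 / 10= -0.90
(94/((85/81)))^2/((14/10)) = 57972996/10115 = 5731.39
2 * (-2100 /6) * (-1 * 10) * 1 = 7000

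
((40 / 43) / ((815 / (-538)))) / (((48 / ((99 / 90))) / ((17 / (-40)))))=50303 / 8410800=0.01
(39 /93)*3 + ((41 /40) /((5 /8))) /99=97796 /76725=1.27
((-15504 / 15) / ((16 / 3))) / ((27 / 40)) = -2584 / 9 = -287.11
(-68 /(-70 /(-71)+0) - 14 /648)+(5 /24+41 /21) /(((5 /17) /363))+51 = 60073889 /22680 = 2648.76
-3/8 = -0.38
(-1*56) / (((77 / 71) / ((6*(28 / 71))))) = -1344 / 11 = -122.18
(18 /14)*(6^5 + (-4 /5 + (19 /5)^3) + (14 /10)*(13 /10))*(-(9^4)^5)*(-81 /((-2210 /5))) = -17353393538950366528299391917 /773500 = -22434897917195043992630.11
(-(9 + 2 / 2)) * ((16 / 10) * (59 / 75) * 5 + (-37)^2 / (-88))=61139 / 660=92.63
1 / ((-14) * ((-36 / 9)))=1 / 56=0.02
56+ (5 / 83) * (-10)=4598 / 83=55.40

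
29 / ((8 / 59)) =1711 / 8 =213.88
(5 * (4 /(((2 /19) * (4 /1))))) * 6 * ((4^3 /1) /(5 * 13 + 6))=18240 /71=256.90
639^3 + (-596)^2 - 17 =261272318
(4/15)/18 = 2/135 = 0.01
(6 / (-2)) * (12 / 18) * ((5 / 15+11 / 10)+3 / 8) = -217 / 60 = -3.62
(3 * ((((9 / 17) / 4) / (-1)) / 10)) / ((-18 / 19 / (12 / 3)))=57 / 340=0.17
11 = 11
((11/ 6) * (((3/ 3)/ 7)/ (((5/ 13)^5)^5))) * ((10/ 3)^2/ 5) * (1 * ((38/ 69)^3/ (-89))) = -8518385267386983210165652465554512/ 329366319715976715087890625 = -25862951.85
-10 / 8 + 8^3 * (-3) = -1537.25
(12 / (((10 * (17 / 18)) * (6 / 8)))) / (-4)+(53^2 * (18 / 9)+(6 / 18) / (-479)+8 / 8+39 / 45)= 228795599 / 40715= 5619.44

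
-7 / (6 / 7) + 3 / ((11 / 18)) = -215 / 66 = -3.26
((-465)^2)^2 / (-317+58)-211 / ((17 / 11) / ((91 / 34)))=-27023433564899 / 149702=-180514846.59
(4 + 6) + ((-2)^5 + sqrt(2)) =-22 + sqrt(2) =-20.59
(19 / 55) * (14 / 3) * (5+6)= 266 / 15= 17.73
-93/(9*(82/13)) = -403/246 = -1.64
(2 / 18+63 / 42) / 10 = 0.16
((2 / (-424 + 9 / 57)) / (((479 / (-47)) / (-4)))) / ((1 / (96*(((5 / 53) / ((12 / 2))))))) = -571520 / 204441511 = -0.00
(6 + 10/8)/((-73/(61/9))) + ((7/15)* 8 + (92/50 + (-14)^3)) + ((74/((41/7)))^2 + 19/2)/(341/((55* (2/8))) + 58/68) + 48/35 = -1315413963387877/481636253700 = -2731.14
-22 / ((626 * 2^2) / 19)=-209 / 1252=-0.17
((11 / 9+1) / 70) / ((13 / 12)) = 8 / 273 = 0.03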